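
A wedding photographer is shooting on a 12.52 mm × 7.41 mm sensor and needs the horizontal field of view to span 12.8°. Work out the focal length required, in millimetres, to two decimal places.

55.81 mm

From α = 2·arctan(w/2f) we get f = w / (2·tan(α/2)).
With w = 12.52 mm and α/2 = 6.4°, tan(α/2) ≈ 0.11217, so f ≈ 12.52 / 0.22434 ≈ 55.8092 mm.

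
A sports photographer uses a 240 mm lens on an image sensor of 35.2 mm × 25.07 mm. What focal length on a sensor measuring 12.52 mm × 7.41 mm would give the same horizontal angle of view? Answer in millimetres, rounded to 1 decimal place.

85.4 mm

Equal angle of view means equal width/f ratio, so f₂ = f₁ · (width₂/width₁) = 240 × 12.52/35.2.
f₂ = 240 × 0.35568 ≈ 85.364 mm.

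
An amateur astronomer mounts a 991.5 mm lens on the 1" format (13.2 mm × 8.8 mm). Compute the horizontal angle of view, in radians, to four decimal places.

Angle of view α = 2·arctan(w/2f) with w = 13.2 mm and f = 991.5 mm.
w/2f = 0.00666; arctan(0.00666) ≈ 0.0067 rad, so α ≈ 0.0133 rad.

0.0133 rad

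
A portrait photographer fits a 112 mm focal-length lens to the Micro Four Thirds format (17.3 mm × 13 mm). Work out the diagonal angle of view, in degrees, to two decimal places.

11.04°

Sensor diagonal = √(17.3² + 13²) = √468.2900 ≈ 21.6400 mm.
Angle of view α = 2·arctan(d/2f) with d = 21.6400 mm and f = 112 mm.
d/2f = 0.09661; arctan(0.09661) ≈ 5.5181°, so α ≈ 11.0361°.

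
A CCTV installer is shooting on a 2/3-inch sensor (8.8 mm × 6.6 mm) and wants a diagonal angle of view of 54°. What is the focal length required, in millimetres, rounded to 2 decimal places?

10.79 mm

Sensor diagonal = √(8.8² + 6.6²) = √121.0000 ≈ 11.0000 mm.
From α = 2·arctan(d/2f) we get f = d / (2·tan(α/2)).
With d = 11.0000 mm and α/2 = 27°, tan(α/2) ≈ 0.50953, so f ≈ 11.0000 / 1.01905 ≈ 10.7944 mm.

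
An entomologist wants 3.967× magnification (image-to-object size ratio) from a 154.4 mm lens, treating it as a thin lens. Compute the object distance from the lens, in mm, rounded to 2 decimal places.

With m = dᵢ/dₒ and 1/f = 1/dₒ + 1/dᵢ, substituting dᵢ = m·dₒ gives 1/f = (1 + 1/m)/dₒ, hence dₒ = f·(1 + 1/m).
dₒ = 154.4 × (1 + 1/3.967) = 154.4 × 1.25208 ≈ 193.321 mm.

193.32 mm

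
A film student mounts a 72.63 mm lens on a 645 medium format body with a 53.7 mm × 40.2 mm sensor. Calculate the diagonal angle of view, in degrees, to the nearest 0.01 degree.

49.57°

Sensor diagonal = √(53.7² + 40.2²) = √4499.7300 ≈ 67.0800 mm.
Angle of view α = 2·arctan(d/2f) with d = 67.0800 mm and f = 72.63 mm.
d/2f = 0.46179; arctan(0.46179) ≈ 24.7872°, so α ≈ 49.5743°.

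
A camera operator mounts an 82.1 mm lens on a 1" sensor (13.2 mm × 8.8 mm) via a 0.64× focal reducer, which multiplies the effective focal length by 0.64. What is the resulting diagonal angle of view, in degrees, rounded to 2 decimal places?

Effective focal length f = 82.1 × 0.64 = 52.544 mm.
Sensor diagonal = √(13.2² + 8.8²) = √251.6800 ≈ 15.8644 mm.
α = 2·arctan(15.864 / (2 × 52.544)) = 2·arctan(0.15096) ≈ 17.1695°.

17.17°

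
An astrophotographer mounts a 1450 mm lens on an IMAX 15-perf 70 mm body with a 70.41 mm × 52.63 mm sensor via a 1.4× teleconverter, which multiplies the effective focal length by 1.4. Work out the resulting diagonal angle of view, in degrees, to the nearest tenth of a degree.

Effective focal length f = 1450 × 1.4 = 2030 mm.
Sensor diagonal = √(70.41² + 52.63²) = √7727.4850 ≈ 87.9061 mm.
α = 2·arctan(87.906 / (2 × 2030)) = 2·arctan(0.02165) ≈ 2.4807°.

2.5°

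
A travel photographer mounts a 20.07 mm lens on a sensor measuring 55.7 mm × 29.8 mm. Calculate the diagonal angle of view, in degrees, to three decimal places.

115.134°

Sensor diagonal = √(55.7² + 29.8²) = √3990.5300 ≈ 63.1706 mm.
Angle of view α = 2·arctan(d/2f) with d = 63.1706 mm and f = 20.07 mm.
d/2f = 1.57376; arctan(1.57376) ≈ 57.5672°, so α ≈ 115.1345°.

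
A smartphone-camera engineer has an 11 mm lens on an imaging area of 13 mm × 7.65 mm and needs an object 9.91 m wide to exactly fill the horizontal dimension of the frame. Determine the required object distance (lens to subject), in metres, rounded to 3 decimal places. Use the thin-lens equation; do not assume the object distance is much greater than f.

W: 9.91 m = 9910 mm.
Magnification m = w/W = dᵢ/dₒ; combined with 1/f = 1/dₒ + 1/dᵢ this gives dₒ = f·(1 + W/w).
dₒ = 11 mm × (1 + 9910/13) = 11 × 763.3077 ≈ 8396.385 mm = 8.39638 m.

8.396 m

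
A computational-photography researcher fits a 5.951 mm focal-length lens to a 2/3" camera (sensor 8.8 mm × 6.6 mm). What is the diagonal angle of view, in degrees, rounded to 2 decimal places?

Sensor diagonal = √(8.8² + 6.6²) = √121.0000 ≈ 11.0000 mm.
Angle of view α = 2·arctan(d/2f) with d = 11.0000 mm and f = 5.951 mm.
d/2f = 0.92421; arctan(0.92421) ≈ 42.7446°, so α ≈ 85.4891°.

85.49°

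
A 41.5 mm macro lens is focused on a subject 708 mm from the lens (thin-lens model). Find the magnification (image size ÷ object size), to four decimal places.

0.0623×

Thin lens: 1/f = 1/dₒ + 1/dᵢ → 1/dᵢ = 1/41.5 − 1/708 = 0.0226840 mm⁻¹, so dᵢ ≈ 44.0840 mm.
Magnification m = dᵢ/dₒ = 44.0840/708 ≈ 0.06227.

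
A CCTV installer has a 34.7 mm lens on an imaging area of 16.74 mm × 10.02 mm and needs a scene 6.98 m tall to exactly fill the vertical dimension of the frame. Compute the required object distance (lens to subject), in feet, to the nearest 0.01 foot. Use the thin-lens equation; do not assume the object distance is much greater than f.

79.42 ft

W: 6.98 m = 6980 mm.
Magnification m = h/W = dᵢ/dₒ; combined with 1/f = 1/dₒ + 1/dᵢ this gives dₒ = f·(1 + W/h).
dₒ = 34.7 mm × (1 + 6980/10.02) = 34.7 × 697.6068 ≈ 24206.955 mm = 24206.955/304.8 ft = 79.4191 ft.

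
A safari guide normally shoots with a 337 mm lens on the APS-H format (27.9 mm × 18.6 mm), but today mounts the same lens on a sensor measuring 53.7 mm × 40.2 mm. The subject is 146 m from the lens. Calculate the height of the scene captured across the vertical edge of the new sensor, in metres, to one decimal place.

The focal length stays 337 mm; the relevant sensor dimension is now h = 40.2 mm. Object distance dₒ = 146 m = 146000 mm.
Thin-lens field height W = h·(dₒ − f)/f = 40.2 × (146000 − 337)/337 ≈ 17375.824 mm = 17.3758 m.

17.4 m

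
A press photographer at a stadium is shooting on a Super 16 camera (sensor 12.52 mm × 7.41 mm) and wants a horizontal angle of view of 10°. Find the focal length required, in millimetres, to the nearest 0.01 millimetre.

From α = 2·arctan(w/2f) we get f = w / (2·tan(α/2)).
With w = 12.52 mm and α/2 = 5°, tan(α/2) ≈ 0.08749, so f ≈ 12.52 / 0.17498 ≈ 71.5521 mm.

71.55 mm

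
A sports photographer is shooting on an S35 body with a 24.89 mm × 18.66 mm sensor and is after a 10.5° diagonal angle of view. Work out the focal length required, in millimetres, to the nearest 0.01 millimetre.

169.27 mm

Sensor diagonal = √(24.89² + 18.66²) = √967.7077 ≈ 31.1080 mm.
From α = 2·arctan(d/2f) we get f = d / (2·tan(α/2)).
With d = 31.1080 mm and α/2 = 5.25°, tan(α/2) ≈ 0.09189, so f ≈ 31.1080 / 0.18377 ≈ 169.2730 mm.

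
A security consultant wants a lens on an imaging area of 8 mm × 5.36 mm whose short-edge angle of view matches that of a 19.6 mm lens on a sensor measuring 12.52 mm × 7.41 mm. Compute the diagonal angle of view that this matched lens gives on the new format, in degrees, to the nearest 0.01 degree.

37.52°

Equal short-edge AOV ⇒ f₂ = f₁ · 5.36/7.41 = 19.6 × 0.72335 ≈ 14.1776 mm.
Sensor diagonal = √(8² + 5.36²) = √92.7296 ≈ 9.6296 mm.
Diagonal AOV on the new format = 2·arctan(9.6296 / (2 × 14.1776)) = 2·arctan(0.33961) ≈ 37.5157°.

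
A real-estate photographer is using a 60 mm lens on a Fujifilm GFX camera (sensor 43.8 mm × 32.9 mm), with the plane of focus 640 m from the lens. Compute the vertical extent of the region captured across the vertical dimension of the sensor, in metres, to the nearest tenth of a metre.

dₒ: 640 m = 640000 mm.
Similar triangles through the lens centre give W/dₒ = h/dᵢ; with 1/f = 1/dₒ + 1/dᵢ this gives W = h·(dₒ − f)/f.
W = 32.9 mm × (640000 − 60) / 60 = 32.9 × 10665.6667 ≈ 350900.433 mm = 350.9 m.

350.9 m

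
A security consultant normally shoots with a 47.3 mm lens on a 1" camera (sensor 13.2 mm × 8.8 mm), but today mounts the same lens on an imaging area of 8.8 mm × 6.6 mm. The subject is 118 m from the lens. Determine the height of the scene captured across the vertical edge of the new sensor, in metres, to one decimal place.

16.5 m

The focal length stays 47.3 mm; the relevant sensor dimension is now h = 6.6 mm. Object distance dₒ = 118 m = 118000 mm.
Thin-lens field height W = h·(dₒ − f)/f = 6.6 × (118000 − 47.3)/47.3 ≈ 16458.516 mm = 16.4585 m.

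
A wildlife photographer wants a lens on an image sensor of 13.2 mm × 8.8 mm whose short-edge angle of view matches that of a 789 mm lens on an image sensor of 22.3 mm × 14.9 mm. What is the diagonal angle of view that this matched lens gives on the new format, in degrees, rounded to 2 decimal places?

Equal short-edge AOV ⇒ f₂ = f₁ · 8.8/14.9 = 789 × 0.59060 ≈ 465.9866 mm.
Sensor diagonal = √(13.2² + 8.8²) = √251.6800 ≈ 15.8644 mm.
Diagonal AOV on the new format = 2·arctan(15.8644 / (2 × 465.9866)) = 2·arctan(0.01702) ≈ 1.9504°.

1.95°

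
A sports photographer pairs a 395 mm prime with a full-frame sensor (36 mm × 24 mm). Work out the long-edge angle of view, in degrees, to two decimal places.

5.22°

Angle of view α = 2·arctan(w/2f) with w = 36 mm and f = 395 mm.
w/2f = 0.04557; arctan(0.04557) ≈ 2.6091°, so α ≈ 5.2183°.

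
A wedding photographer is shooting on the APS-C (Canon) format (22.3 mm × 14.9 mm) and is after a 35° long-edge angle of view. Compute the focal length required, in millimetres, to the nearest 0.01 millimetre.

35.36 mm

From α = 2·arctan(w/2f) we get f = w / (2·tan(α/2)).
With w = 22.3 mm and α/2 = 17.5°, tan(α/2) ≈ 0.31530, so f ≈ 22.3 / 0.63060 ≈ 35.3633 mm.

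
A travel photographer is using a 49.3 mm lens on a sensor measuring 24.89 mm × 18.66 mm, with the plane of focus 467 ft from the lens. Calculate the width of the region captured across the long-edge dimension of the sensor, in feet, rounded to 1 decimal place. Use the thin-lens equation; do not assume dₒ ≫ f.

dₒ: 467 ft × 304.8 mm/ft = 142341.60 mm.
Similar triangles through the lens centre give W/dₒ = w/dᵢ; with 1/f = 1/dₒ + 1/dᵢ this gives W = w·(dₒ − f)/f.
W = 24.89 mm × (142342 − 49.3) / 49.3 = 24.89 × 2886.2535 ≈ 71838.849 mm = 71838.849/304.8 ft = 235.692 ft.

235.7 ft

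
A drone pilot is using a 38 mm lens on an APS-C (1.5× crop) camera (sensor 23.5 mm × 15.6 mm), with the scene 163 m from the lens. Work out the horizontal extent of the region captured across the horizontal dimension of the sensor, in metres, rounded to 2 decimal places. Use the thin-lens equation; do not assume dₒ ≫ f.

100.78 m

dₒ: 163 m = 163000 mm.
Similar triangles through the lens centre give W/dₒ = w/dᵢ; with 1/f = 1/dₒ + 1/dᵢ this gives W = w·(dₒ − f)/f.
W = 23.5 mm × (163000 − 38) / 38 = 23.5 × 4288.4737 ≈ 100779.132 mm = 100.779 m.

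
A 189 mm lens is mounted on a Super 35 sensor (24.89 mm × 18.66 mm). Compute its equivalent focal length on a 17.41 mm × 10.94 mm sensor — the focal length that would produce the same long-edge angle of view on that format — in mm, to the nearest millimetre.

132 mm

Equal angle of view means equal width/f ratio, so f₂ = f₁ · (width₂/width₁) = 189 × 17.41/24.89.
f₂ = 189 × 0.69948 ≈ 132.201 mm.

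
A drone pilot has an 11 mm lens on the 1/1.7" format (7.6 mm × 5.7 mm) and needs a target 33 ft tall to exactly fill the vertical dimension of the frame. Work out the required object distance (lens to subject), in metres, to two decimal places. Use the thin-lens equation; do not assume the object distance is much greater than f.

19.42 m

W: 33 ft × 304.8 mm/ft = 10058.40 mm.
Magnification m = h/W = dᵢ/dₒ; combined with 1/f = 1/dₒ + 1/dᵢ this gives dₒ = f·(1 + W/h).
dₒ = 11 mm × (1 + 10058.4/5.7) = 11 × 1765.6315 ≈ 19421.947 mm = 19.4219 m.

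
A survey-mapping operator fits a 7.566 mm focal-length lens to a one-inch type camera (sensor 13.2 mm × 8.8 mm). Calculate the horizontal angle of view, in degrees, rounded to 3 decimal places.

82.198°

Angle of view α = 2·arctan(w/2f) with w = 13.2 mm and f = 7.566 mm.
w/2f = 0.87232; arctan(0.87232) ≈ 41.0990°, so α ≈ 82.1979°.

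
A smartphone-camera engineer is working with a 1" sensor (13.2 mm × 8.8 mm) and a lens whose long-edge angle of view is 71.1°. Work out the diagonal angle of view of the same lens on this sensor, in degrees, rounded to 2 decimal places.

From the long-edge AOV: f = 13.2 / (2·tan(35.55°)) = 13.2 / 1.42922 ≈ 9.2358 mm.
Sensor diagonal = √(13.2² + 8.8²) = √251.6800 ≈ 15.8644 mm.
Diagonal AOV = 2·arctan(15.8644 / (2 × 9.2358)) = 2·arctan(0.85885) ≈ 81.3156°.

81.32°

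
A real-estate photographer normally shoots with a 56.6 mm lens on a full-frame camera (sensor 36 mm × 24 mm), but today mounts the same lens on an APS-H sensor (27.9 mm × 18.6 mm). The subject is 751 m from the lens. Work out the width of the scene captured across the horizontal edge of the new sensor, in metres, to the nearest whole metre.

370 m

The focal length stays 56.6 mm; the relevant sensor dimension is now w = 27.9 mm. Object distance dₒ = 751 m = 751000 mm.
Thin-lens field width W = w·(dₒ − f)/f = 27.9 × (751000 − 56.6)/56.6 ≈ 370164.680 mm = 370.165 m.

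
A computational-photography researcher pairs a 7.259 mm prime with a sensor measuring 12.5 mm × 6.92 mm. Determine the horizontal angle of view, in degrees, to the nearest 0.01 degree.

Angle of view α = 2·arctan(w/2f) with w = 12.5 mm and f = 7.259 mm.
w/2f = 0.86100; arctan(0.86100) ≈ 40.7285°, so α ≈ 81.4569°.

81.46°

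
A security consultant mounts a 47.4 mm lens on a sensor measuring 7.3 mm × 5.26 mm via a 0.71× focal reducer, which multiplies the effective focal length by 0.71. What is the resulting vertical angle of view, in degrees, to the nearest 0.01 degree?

8.94°

Effective focal length f = 47.4 × 0.71 = 33.654 mm.
α = 2·arctan(5.26 / (2 × 33.654)) = 2·arctan(0.07815) ≈ 8.9370°.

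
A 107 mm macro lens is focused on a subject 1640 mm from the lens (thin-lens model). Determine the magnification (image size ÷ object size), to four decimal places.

Thin lens: 1/f = 1/dₒ + 1/dᵢ → 1/dᵢ = 1/107 − 1/1640 = 0.0087360 mm⁻¹, so dᵢ ≈ 114.4684 mm.
Magnification m = dᵢ/dₒ = 114.4684/1640 ≈ 0.06980.

0.0698×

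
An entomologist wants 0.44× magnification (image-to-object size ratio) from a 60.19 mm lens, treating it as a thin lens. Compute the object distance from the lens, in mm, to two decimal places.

With m = dᵢ/dₒ and 1/f = 1/dₒ + 1/dᵢ, substituting dᵢ = m·dₒ gives 1/f = (1 + 1/m)/dₒ, hence dₒ = f·(1 + 1/m).
dₒ = 60.19 × (1 + 1/0.44) = 60.19 × 3.27273 ≈ 196.985 mm.

196.99 mm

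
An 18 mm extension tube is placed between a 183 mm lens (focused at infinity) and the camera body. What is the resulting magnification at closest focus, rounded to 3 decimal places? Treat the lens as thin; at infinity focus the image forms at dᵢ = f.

0.098×

The tube moves the image plane from f to f + e, so dᵢ = 183 + 18 = 201 mm. Focus is achieved when 1/f = 1/dₒ + 1/dᵢ, giving dₒ = 1/(1/f − 1/(f+e)).
Magnification m = dᵢ/dₒ = (f+e)·(1/f − 1/(f+e)) = e/f = 18/183 ≈ 0.0984.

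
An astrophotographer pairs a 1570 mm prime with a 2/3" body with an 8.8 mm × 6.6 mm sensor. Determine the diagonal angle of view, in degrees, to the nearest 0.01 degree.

Sensor diagonal = √(8.8² + 6.6²) = √121.0000 ≈ 11.0000 mm.
Angle of view α = 2·arctan(d/2f) with d = 11.0000 mm and f = 1570 mm.
d/2f = 0.00350; arctan(0.00350) ≈ 0.2007°, so α ≈ 0.4014°.

0.40°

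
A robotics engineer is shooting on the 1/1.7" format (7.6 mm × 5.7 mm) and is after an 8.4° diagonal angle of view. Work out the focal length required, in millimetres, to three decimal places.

64.683 mm

Sensor diagonal = √(7.6² + 5.7²) = √90.2500 ≈ 9.5000 mm.
From α = 2·arctan(d/2f) we get f = d / (2·tan(α/2)).
With d = 9.5000 mm and α/2 = 4.2°, tan(α/2) ≈ 0.07344, so f ≈ 9.5000 / 0.14687 ≈ 64.6827 mm.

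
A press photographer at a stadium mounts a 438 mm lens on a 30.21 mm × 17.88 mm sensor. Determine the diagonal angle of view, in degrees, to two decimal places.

Sensor diagonal = √(30.21² + 17.88²) = √1232.3385 ≈ 35.1047 mm.
Angle of view α = 2·arctan(d/2f) with d = 35.1047 mm and f = 438 mm.
d/2f = 0.04007; arctan(0.04007) ≈ 2.2948°, so α ≈ 4.5897°.

4.59°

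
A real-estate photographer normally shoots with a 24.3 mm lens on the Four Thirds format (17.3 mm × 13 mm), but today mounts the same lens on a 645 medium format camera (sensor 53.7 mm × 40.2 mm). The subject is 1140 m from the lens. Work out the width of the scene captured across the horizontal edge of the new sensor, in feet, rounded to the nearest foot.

The focal length stays 24.3 mm; the relevant sensor dimension is now w = 53.7 mm. Object distance dₒ = 1140 m = 1.14e+06 mm.
Thin-lens field width W = w·(dₒ − f)/f = 53.7 × (1.14e+06 − 24.3)/24.3 ≈ 2519205.559 mm = 2519205.559/304.8 ft = 8265.11 ft.

8265 ft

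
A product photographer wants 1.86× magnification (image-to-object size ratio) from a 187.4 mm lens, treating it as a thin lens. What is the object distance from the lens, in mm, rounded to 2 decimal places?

With m = dᵢ/dₒ and 1/f = 1/dₒ + 1/dᵢ, substituting dᵢ = m·dₒ gives 1/f = (1 + 1/m)/dₒ, hence dₒ = f·(1 + 1/m).
dₒ = 187.4 × (1 + 1/1.86) = 187.4 × 1.53763 ≈ 288.153 mm.

288.15 mm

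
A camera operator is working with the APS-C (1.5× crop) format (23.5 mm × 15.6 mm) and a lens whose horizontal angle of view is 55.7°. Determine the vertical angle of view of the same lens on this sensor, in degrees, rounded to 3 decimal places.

From the horizontal AOV: f = 23.5 / (2·tan(27.85°)) = 23.5 / 1.05671 ≈ 22.2388 mm.
Vertical AOV = 2·arctan(15.6 / (2 × 22.2388)) = 2·arctan(0.35074) ≈ 38.6555°.

38.655°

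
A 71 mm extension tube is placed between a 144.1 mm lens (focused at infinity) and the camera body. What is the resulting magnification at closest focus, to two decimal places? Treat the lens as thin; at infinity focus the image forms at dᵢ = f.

The tube moves the image plane from f to f + e, so dᵢ = 144.1 + 71 = 215.1 mm. Focus is achieved when 1/f = 1/dₒ + 1/dᵢ, giving dₒ = 1/(1/f − 1/(f+e)).
Magnification m = dᵢ/dₒ = (f+e)·(1/f − 1/(f+e)) = e/f = 71/144.1 ≈ 0.4927.

0.49×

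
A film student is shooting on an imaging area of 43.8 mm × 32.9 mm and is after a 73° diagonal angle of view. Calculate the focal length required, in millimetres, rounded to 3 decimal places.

Sensor diagonal = √(43.8² + 32.9²) = √3000.8500 ≈ 54.7800 mm.
From α = 2·arctan(d/2f) we get f = d / (2·tan(α/2)).
With d = 54.7800 mm and α/2 = 36.5°, tan(α/2) ≈ 0.73996, so f ≈ 54.7800 / 1.47992 ≈ 37.0155 mm.

37.015 mm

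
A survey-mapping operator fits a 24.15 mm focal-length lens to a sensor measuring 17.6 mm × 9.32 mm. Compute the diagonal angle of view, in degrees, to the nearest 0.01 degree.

44.82°

Sensor diagonal = √(17.6² + 9.32²) = √396.6224 ≈ 19.9154 mm.
Angle of view α = 2·arctan(d/2f) with d = 19.9154 mm and f = 24.15 mm.
d/2f = 0.41233; arctan(0.41233) ≈ 22.4077°, so α ≈ 44.8153°.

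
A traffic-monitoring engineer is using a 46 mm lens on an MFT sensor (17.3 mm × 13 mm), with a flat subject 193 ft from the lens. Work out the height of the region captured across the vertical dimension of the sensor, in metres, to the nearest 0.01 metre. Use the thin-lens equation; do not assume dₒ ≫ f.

16.61 m

dₒ: 193 ft × 304.8 mm/ft = 58826.40 mm.
Similar triangles through the lens centre give W/dₒ = h/dᵢ; with 1/f = 1/dₒ + 1/dᵢ this gives W = h·(dₒ − f)/f.
W = 13 mm × (58826.4 − 46) / 46 = 13 × 1277.8347 ≈ 16611.852 mm = 16.6119 m.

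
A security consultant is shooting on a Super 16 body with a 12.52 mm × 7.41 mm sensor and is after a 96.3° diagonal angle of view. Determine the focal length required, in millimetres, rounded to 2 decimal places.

Sensor diagonal = √(12.52² + 7.41²) = √211.6585 ≈ 14.5485 mm.
From α = 2·arctan(d/2f) we get f = d / (2·tan(α/2)).
With d = 14.5485 mm and α/2 = 48.15°, tan(α/2) ≈ 1.11648, so f ≈ 14.5485 / 2.23295 ≈ 6.5154 mm.

6.52 mm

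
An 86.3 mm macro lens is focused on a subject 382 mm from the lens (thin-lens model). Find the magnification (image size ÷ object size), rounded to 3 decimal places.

0.292×

Thin lens: 1/f = 1/dₒ + 1/dᵢ → 1/dᵢ = 1/86.3 − 1/382 = 0.0089697 mm⁻¹, so dᵢ ≈ 111.4866 mm.
Magnification m = dᵢ/dₒ = 111.4866/382 ≈ 0.29185.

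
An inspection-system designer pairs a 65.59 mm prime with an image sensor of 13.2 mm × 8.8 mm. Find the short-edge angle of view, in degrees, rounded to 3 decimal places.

7.676°

Angle of view α = 2·arctan(h/2f) with h = 8.8 mm and f = 65.59 mm.
h/2f = 0.06708; arctan(0.06708) ≈ 3.8378°, so α ≈ 7.6757°.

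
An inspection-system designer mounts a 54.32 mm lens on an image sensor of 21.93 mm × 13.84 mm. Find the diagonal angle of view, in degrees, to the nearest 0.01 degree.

Sensor diagonal = √(21.93² + 13.84²) = √672.4705 ≈ 25.9320 mm.
Angle of view α = 2·arctan(d/2f) with d = 25.9320 mm and f = 54.32 mm.
d/2f = 0.23870; arctan(0.23870) ≈ 13.4251°, so α ≈ 26.8502°.

26.85°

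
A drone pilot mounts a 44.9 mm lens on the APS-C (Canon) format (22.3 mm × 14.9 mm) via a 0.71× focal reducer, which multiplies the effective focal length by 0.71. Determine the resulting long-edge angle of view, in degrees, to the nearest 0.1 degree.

Effective focal length f = 44.9 × 0.71 = 31.879 mm.
α = 2·arctan(22.3 / (2 × 31.879)) = 2·arctan(0.34976) ≈ 38.5556°.

38.6°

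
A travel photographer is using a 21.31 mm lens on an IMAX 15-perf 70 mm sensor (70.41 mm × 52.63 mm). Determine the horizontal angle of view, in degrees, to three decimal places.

117.626°

Angle of view α = 2·arctan(w/2f) with w = 70.41 mm and f = 21.31 mm.
w/2f = 1.65204; arctan(1.65204) ≈ 58.8130°, so α ≈ 117.6260°.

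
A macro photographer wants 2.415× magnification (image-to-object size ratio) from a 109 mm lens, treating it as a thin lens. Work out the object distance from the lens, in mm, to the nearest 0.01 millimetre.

With m = dᵢ/dₒ and 1/f = 1/dₒ + 1/dᵢ, substituting dᵢ = m·dₒ gives 1/f = (1 + 1/m)/dₒ, hence dₒ = f·(1 + 1/m).
dₒ = 109 × (1 + 1/2.415) = 109 × 1.41408 ≈ 154.135 mm.

154.13 mm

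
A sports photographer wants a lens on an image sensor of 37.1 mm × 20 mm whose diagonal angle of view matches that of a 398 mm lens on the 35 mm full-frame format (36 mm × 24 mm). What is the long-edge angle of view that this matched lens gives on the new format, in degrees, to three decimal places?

5.479°

Sensor diagonal = √(36² + 24²) = √1872.0000 ≈ 43.2666 mm.
Sensor diagonal = √(37.1² + 20²) = √1776.4100 ≈ 42.1475 mm.
Equal diagonal AOV ⇒ f₂ = f₁ · 42.1475/43.2666 = 398 × 0.97413 ≈ 387.7053 mm.
Long-edge AOV on the new format = 2·arctan(37.1 / (2 × 387.7053)) = 2·arctan(0.04785) ≈ 5.4785°.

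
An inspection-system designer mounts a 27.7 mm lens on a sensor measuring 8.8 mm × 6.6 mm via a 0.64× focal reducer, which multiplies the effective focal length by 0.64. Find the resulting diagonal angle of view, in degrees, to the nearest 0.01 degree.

34.47°

Effective focal length f = 27.7 × 0.64 = 17.728 mm.
Sensor diagonal = √(8.8² + 6.6²) = √121.0000 ≈ 11.0000 mm.
α = 2·arctan(11.000 / (2 × 17.728)) = 2·arctan(0.31024) ≈ 34.4723°.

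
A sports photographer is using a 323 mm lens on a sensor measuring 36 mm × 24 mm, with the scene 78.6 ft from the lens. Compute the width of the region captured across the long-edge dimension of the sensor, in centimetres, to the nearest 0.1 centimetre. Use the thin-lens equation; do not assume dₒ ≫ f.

dₒ: 78.6 ft × 304.8 mm/ft = 23957.28 mm.
Similar triangles through the lens centre give W/dₒ = w/dᵢ; with 1/f = 1/dₒ + 1/dᵢ this gives W = w·(dₒ − f)/f.
W = 36 mm × (23957.3 − 323) / 323 = 36 × 73.1711 ≈ 2634.161 mm = 263.416 cm.

263.4 cm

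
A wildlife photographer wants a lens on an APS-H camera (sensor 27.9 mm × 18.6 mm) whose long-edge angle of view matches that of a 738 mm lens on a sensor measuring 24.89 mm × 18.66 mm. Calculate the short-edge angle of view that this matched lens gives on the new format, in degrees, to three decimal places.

Equal long-edge AOV ⇒ f₂ = f₁ · 27.9/24.89 = 738 × 1.12093 ≈ 827.2479 mm.
Short-edge AOV on the new format = 2·arctan(18.6 / (2 × 827.2479)) = 2·arctan(0.01124) ≈ 1.2882°.

1.288°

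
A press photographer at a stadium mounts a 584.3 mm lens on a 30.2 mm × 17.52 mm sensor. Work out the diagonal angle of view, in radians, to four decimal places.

0.0597 rad

Sensor diagonal = √(30.2² + 17.52²) = √1218.9904 ≈ 34.9140 mm.
Angle of view α = 2·arctan(d/2f) with d = 34.9140 mm and f = 584.3 mm.
d/2f = 0.02988; arctan(0.02988) ≈ 0.0299 rad, so α ≈ 0.0597 rad.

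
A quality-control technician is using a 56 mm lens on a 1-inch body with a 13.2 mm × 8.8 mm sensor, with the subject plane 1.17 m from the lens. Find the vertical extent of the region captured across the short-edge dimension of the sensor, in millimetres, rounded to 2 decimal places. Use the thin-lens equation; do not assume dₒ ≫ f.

dₒ: 1.17 m = 1170 mm.
Similar triangles through the lens centre give W/dₒ = h/dᵢ; with 1/f = 1/dₒ + 1/dᵢ this gives W = h·(dₒ − f)/f.
W = 8.8 mm × (1170 − 56) / 56 = 8.8 × 19.8929 ≈ 175.057 mm.

175.06 mm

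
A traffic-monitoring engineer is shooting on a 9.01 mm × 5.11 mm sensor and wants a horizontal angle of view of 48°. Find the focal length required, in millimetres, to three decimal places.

From α = 2·arctan(w/2f) we get f = w / (2·tan(α/2)).
With w = 9.01 mm and α/2 = 24°, tan(α/2) ≈ 0.44523, so f ≈ 9.01 / 0.89046 ≈ 10.1184 mm.

10.118 mm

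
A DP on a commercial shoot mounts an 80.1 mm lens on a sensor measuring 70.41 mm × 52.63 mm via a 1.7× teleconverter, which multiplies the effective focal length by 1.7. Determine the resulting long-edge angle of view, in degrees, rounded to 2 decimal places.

Effective focal length f = 80.1 × 1.7 = 136.17 mm.
α = 2·arctan(70.41 / (2 × 136.17)) = 2·arctan(0.25854) ≈ 28.9914°.

28.99°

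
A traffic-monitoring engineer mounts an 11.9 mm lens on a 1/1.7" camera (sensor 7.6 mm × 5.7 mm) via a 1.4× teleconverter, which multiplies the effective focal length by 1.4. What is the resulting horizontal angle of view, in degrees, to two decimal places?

25.70°

Effective focal length f = 11.9 × 1.4 = 16.66 mm.
α = 2·arctan(7.6 / (2 × 16.66)) = 2·arctan(0.22809) ≈ 25.6977°.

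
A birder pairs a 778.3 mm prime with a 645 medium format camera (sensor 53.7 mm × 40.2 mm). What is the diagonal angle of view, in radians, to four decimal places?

Sensor diagonal = √(53.7² + 40.2²) = √4499.7300 ≈ 67.0800 mm.
Angle of view α = 2·arctan(d/2f) with d = 67.0800 mm and f = 778.3 mm.
d/2f = 0.04309; arctan(0.04309) ≈ 0.0431 rad, so α ≈ 0.0861 rad.

0.0861 rad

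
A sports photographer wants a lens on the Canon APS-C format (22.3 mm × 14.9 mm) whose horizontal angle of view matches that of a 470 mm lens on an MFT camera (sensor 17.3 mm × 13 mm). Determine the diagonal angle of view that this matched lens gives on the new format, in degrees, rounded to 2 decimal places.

Equal horizontal AOV ⇒ f₂ = f₁ · 22.3/17.3 = 470 × 1.28902 ≈ 605.8382 mm.
Sensor diagonal = √(22.3² + 14.9²) = √719.3000 ≈ 26.8198 mm.
Diagonal AOV on the new format = 2·arctan(26.8198 / (2 × 605.8382)) = 2·arctan(0.02213) ≈ 2.5360°.

2.54°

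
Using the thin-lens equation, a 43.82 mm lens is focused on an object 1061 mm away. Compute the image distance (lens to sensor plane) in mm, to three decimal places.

1/dᵢ = 1/f − 1/dₒ = 1/43.82 − 1/1061 = 0.0218781 mm⁻¹.
dᵢ = 1/0.0218781 ≈ 45.7078 mm.

45.708 mm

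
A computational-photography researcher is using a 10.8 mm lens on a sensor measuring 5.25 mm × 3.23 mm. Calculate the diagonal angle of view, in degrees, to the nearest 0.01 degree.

31.85°

Sensor diagonal = √(5.25² + 3.23²) = √37.9954 ≈ 6.1640 mm.
Angle of view α = 2·arctan(d/2f) with d = 6.1640 mm and f = 10.8 mm.
d/2f = 0.28537; arctan(0.28537) ≈ 15.9273°, so α ≈ 31.8546°.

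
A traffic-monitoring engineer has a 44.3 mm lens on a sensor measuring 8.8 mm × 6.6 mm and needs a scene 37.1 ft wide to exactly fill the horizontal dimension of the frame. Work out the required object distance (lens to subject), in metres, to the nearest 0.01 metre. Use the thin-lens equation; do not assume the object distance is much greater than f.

56.97 m

W: 37.1 ft × 304.8 mm/ft = 11308.08 mm.
Magnification m = w/W = dᵢ/dₒ; combined with 1/f = 1/dₒ + 1/dᵢ this gives dₒ = f·(1 + W/w).
dₒ = 44.3 mm × (1 + 11308.1/8.8) = 44.3 × 1286.0090 ≈ 56970.201 mm = 56.9702 m.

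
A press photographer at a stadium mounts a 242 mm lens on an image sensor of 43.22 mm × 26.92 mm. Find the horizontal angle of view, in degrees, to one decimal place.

10.2°

Angle of view α = 2·arctan(w/2f) with w = 43.22 mm and f = 242 mm.
w/2f = 0.08930; arctan(0.08930) ≈ 5.1028°, so α ≈ 10.2057°.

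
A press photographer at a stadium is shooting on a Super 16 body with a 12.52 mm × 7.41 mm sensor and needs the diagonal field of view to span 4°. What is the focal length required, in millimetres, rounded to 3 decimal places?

208.307 mm

Sensor diagonal = √(12.52² + 7.41²) = √211.6585 ≈ 14.5485 mm.
From α = 2·arctan(d/2f) we get f = d / (2·tan(α/2)).
With d = 14.5485 mm and α/2 = 2°, tan(α/2) ≈ 0.03492, so f ≈ 14.5485 / 0.06984 ≈ 208.3071 mm.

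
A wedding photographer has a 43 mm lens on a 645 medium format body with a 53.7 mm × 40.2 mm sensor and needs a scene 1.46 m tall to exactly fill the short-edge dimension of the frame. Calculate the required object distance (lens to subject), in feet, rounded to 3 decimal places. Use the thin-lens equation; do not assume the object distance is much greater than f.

5.265 ft

W: 1.46 m = 1460 mm.
Magnification m = h/W = dᵢ/dₒ; combined with 1/f = 1/dₒ + 1/dᵢ this gives dₒ = f·(1 + W/h).
dₒ = 43 mm × (1 + 1460/40.2) = 43 × 37.3184 ≈ 1604.692 mm = 1604.692/304.8 ft = 5.26474 ft.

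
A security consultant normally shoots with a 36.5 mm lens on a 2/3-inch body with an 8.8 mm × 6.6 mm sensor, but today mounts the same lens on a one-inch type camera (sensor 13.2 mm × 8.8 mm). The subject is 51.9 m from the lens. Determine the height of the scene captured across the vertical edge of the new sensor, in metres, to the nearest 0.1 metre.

The focal length stays 36.5 mm; the relevant sensor dimension is now h = 8.8 mm. Object distance dₒ = 51.9 m = 51900 mm.
Thin-lens field height W = h·(dₒ − f)/f = 8.8 × (51900 − 36.5)/36.5 ≈ 12504.077 mm = 12.5041 m.

12.5 m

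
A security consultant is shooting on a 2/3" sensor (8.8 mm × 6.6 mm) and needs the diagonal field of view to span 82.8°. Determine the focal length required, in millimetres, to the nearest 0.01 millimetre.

Sensor diagonal = √(8.8² + 6.6²) = √121.0000 ≈ 11.0000 mm.
From α = 2·arctan(d/2f) we get f = d / (2·tan(α/2)).
With d = 11.0000 mm and α/2 = 41.4°, tan(α/2) ≈ 0.88162, so f ≈ 11.0000 / 1.76324 ≈ 6.2385 mm.

6.24 mm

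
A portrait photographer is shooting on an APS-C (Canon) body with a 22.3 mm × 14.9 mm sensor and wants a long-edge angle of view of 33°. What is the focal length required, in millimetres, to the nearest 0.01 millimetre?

From α = 2·arctan(w/2f) we get f = w / (2·tan(α/2)).
With w = 22.3 mm and α/2 = 16.5°, tan(α/2) ≈ 0.29621, so f ≈ 22.3 / 0.59243 ≈ 37.6418 mm.

37.64 mm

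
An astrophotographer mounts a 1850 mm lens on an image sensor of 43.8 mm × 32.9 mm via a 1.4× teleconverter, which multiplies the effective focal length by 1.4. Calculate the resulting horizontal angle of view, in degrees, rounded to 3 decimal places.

0.969°

Effective focal length f = 1850 × 1.4 = 2590 mm.
α = 2·arctan(43.8 / (2 × 2590)) = 2·arctan(0.00846) ≈ 0.9689°.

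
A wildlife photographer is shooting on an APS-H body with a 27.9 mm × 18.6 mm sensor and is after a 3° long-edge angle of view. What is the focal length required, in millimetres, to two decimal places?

From α = 2·arctan(w/2f) we get f = w / (2·tan(α/2)).
With w = 27.9 mm and α/2 = 1.5°, tan(α/2) ≈ 0.02619, so f ≈ 27.9 / 0.05237 ≈ 532.7290 mm.

532.73 mm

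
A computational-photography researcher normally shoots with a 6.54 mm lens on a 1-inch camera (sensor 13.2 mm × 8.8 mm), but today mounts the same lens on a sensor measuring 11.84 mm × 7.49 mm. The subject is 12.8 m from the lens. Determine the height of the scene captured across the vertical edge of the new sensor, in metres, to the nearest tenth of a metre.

The focal length stays 6.54 mm; the relevant sensor dimension is now h = 7.49 mm. Object distance dₒ = 12.8 m = 12800 mm.
Thin-lens field height W = h·(dₒ − f)/f = 7.49 × (12800 − 6.54)/6.54 ≈ 14651.837 mm = 14.6518 m.

14.7 m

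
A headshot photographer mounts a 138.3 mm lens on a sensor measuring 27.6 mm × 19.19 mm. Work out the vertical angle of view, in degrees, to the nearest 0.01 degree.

7.94°

Angle of view α = 2·arctan(h/2f) with h = 19.19 mm and f = 138.3 mm.
h/2f = 0.06938; arctan(0.06938) ≈ 3.9687°, so α ≈ 7.9374°.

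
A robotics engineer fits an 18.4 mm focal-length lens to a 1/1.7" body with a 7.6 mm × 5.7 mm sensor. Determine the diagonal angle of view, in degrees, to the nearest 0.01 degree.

Sensor diagonal = √(7.6² + 5.7²) = √90.2500 ≈ 9.5000 mm.
Angle of view α = 2·arctan(d/2f) with d = 9.5000 mm and f = 18.4 mm.
d/2f = 0.25815; arctan(0.25815) ≈ 14.4750°, so α ≈ 28.9500°.

28.95°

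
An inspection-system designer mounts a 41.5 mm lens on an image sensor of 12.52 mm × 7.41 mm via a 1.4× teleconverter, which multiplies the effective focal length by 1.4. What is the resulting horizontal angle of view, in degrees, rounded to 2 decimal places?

12.30°

Effective focal length f = 41.5 × 1.4 = 58.1 mm.
α = 2·arctan(12.52 / (2 × 58.1)) = 2·arctan(0.10775) ≈ 12.2993°.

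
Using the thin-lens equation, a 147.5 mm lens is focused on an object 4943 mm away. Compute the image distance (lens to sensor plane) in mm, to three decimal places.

152.037 mm

1/dᵢ = 1/f − 1/dₒ = 1/147.5 − 1/4943 = 0.0065774 mm⁻¹.
dᵢ = 1/0.0065774 ≈ 152.0368 mm.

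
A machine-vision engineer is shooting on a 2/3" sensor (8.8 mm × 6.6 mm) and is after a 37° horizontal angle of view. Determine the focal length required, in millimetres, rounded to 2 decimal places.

13.15 mm

From α = 2·arctan(w/2f) we get f = w / (2·tan(α/2)).
With w = 8.8 mm and α/2 = 18.5°, tan(α/2) ≈ 0.33460, so f ≈ 8.8 / 0.66919 ≈ 13.1502 mm.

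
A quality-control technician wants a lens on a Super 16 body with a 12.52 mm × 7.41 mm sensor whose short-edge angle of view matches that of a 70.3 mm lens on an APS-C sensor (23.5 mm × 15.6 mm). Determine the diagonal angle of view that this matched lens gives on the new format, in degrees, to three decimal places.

Equal short-edge AOV ⇒ f₂ = f₁ · 7.41/15.6 = 70.3 × 0.47500 ≈ 33.3925 mm.
Sensor diagonal = √(12.52² + 7.41²) = √211.6585 ≈ 14.5485 mm.
Diagonal AOV on the new format = 2·arctan(14.5485 / (2 × 33.3925)) = 2·arctan(0.21784) ≈ 24.5787°.

24.579°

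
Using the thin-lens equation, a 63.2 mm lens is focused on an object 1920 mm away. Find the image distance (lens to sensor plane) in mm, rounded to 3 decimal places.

65.351 mm

1/dᵢ = 1/f − 1/dₒ = 1/63.2 − 1/1920 = 0.0153020 mm⁻¹.
dᵢ = 1/0.0153020 ≈ 65.3511 mm.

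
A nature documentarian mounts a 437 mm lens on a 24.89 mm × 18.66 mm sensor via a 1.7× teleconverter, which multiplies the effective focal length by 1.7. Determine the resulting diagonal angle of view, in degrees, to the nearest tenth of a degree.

2.4°

Effective focal length f = 437 × 1.7 = 742.9 mm.
Sensor diagonal = √(24.89² + 18.66²) = √967.7077 ≈ 31.1080 mm.
α = 2·arctan(31.108 / (2 × 742.9)) = 2·arctan(0.02094) ≈ 2.3988°.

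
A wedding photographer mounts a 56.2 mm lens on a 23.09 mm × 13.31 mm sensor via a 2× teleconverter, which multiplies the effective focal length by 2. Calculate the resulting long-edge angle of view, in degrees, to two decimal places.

Effective focal length f = 56.2 × 2 = 112.4 mm.
α = 2·arctan(23.09 / (2 × 112.4)) = 2·arctan(0.10271) ≈ 11.7290°.

11.73°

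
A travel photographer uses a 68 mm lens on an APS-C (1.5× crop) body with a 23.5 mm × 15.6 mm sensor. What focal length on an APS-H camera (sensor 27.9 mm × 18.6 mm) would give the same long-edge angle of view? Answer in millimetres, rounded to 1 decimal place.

Equal angle of view means equal width/f ratio, so f₂ = f₁ · (width₂/width₁) = 68 × 27.9/23.5.
f₂ = 68 × 1.18723 ≈ 80.732 mm.

80.7 mm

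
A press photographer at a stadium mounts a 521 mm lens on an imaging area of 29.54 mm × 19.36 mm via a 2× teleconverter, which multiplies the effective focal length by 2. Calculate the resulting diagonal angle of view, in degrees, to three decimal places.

1.942°

Effective focal length f = 521 × 2 = 1042 mm.
Sensor diagonal = √(29.54² + 19.36²) = √1247.4212 ≈ 35.3189 mm.
α = 2·arctan(35.319 / (2 × 1042)) = 2·arctan(0.01695) ≈ 1.9419°.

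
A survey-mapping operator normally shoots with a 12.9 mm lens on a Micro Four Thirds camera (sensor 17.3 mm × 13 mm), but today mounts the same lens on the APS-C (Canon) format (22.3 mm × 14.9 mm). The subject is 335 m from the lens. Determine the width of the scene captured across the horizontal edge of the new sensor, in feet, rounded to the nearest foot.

The focal length stays 12.9 mm; the relevant sensor dimension is now w = 22.3 mm. Object distance dₒ = 335 m = 335000 mm.
Thin-lens field width W = w·(dₒ − f)/f = 22.3 × (335000 − 12.9)/12.9 ≈ 579086.227 mm = 579086.227/304.8 ft = 1899.89 ft.

1900 ft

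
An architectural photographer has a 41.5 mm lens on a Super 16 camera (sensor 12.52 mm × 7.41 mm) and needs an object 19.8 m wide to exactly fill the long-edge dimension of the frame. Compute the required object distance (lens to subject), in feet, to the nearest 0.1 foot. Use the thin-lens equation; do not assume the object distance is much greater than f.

215.5 ft

W: 19.8 m = 19800 mm.
Magnification m = w/W = dᵢ/dₒ; combined with 1/f = 1/dₒ + 1/dᵢ this gives dₒ = f·(1 + W/w).
dₒ = 41.5 mm × (1 + 19800/12.52) = 41.5 × 1582.4696 ≈ 65672.490 mm = 65672.490/304.8 ft = 215.461 ft.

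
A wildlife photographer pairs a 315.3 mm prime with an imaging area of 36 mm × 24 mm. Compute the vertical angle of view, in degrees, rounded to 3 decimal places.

Angle of view α = 2·arctan(h/2f) with h = 24 mm and f = 315.3 mm.
h/2f = 0.03806; arctan(0.03806) ≈ 2.1796°, so α ≈ 4.3591°.

4.359°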